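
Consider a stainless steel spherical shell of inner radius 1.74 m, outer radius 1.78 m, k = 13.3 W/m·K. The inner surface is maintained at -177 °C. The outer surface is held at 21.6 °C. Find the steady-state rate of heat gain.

Q = 2570 kW

Q = 4πk·ΔT/(1/r₁ − 1/r₂) = 4π × 13.3 × 198.6 / (1/1.74 − 1/1.78) = 2.57×10^6 W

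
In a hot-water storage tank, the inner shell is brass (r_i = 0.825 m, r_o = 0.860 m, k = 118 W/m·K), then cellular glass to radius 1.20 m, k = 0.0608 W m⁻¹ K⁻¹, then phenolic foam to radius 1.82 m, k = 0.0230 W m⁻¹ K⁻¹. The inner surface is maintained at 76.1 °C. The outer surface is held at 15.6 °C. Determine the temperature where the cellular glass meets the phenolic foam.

T = 57.6 °C

Series thermal resistances, inner to outer:
  R_brass = (1/0.825 − 1/0.860)/(4πk) = 0.04933/(4π·118) = 3.327×10^-5 K/W
  R_cellular glass = (1/0.860 − 1/1.20)/(4πk) = 0.3295/(4π·0.0608) = 0.4312 K/W
  R_phenolic foam = (1/1.20 − 1/1.82)/(4πk) = 0.2839/(4π·0.0230) = 0.9822 K/W
ΣR = 3.327×10^-5 + 0.4312 + 0.9822 = 1.413 K/W
Q = ΔT/ΣR = (76.1 °C − 15.6 °C)/1.413 = 42.82 W
From the inner boundary to the cellular glass/phenolic foam interface, ΣR_partial = 0.4312 K/W.
T_interface = T_in − Q·ΣR_partial = 76.1 °C − (42.82)(0.4312) = 57.6 °C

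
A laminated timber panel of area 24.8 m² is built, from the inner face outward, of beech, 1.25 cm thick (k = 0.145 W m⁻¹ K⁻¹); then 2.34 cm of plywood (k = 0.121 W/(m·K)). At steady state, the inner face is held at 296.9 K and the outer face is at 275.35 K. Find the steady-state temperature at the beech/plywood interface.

T = 290.3 K

Resistance network (inner→outer):
  R_beech = L/(kA) = 0.0125/(0.145·24.8) = 0.003476 K/W
  R_plywood = L/(kA) = 0.0234/(0.121·24.8) = 0.007798 K/W
ΣR = 0.003476 + 0.007798 = 0.01127 K/W
Q = ΔT/ΣR = (296.9 K − 275.35 K)/0.01127 = 1912 W
From the inner boundary to the beech/plywood interface, ΣR_partial = 0.003476 K/W.
T_interface = T_in − Q·ΣR_partial = 296.9 K − (1912)(0.003476) = 290.3 K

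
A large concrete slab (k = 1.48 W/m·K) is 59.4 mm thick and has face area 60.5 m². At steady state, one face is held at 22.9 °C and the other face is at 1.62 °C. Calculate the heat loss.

Q = kA·ΔT/L = 1.48 × 60.5 × |22.9 °C − 1.62 °C| / 0.0594 = 32100 W

Q = 32.1 kW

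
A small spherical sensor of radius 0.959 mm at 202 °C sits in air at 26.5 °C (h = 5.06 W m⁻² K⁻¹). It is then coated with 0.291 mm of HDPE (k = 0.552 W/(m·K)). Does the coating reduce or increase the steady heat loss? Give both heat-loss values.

increases: 0.0103 → 0.0174 W

Critical radius for a sphere: r_cr = 2k/h = 0.218 m = 21.8 cm.
Outer radius after coating: r₂ = 9.59×10^-4 + 2.91×10^-4 = 0.001250 m.
Since r₁ < r_cr and r₂ ≤ r_cr, the coating moves toward the maximum at r_cr — heat loss rises.
Bare: R = 1/(4πr₁²h) = 17100 K/W; Q = 175.5/17100 = 0.0103 W.
Coated: R = R_cond + R_conv = 10100 K/W; Q = 175.5/10100 = 0.0174 W.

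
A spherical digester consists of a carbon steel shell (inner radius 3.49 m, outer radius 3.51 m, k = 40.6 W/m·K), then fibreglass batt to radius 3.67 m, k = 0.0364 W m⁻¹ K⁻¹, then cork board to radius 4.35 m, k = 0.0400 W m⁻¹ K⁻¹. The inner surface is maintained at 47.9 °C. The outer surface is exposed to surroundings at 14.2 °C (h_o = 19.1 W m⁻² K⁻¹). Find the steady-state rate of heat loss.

Series thermal resistances, inner to outer:
  R_carbon steel = (1/3.49 − 1/3.51)/(4πk) = 0.001633/(4π·40.6) = 3.200×10^-6 K/W
  R_fibreglass batt = (1/3.51 − 1/3.67)/(4πk) = 0.01242/(4π·0.0364) = 0.02715 K/W
  R_cork board = (1/3.67 − 1/4.35)/(4πk) = 0.04259/(4π·0.0400) = 0.08474 K/W
  R_conv,out = 1/(4πr²h) = 1/(4π·4.35²·19.1) = 2.202×10^-4 K/W
ΣR = 3.200×10^-6 + 0.02715 + 0.08474 + 2.202×10^-4 = 0.1121 K/W
Q = ΔT/ΣR = (47.9 °C − 14.2 °C)/0.1121 = 301 W

Q = 301 W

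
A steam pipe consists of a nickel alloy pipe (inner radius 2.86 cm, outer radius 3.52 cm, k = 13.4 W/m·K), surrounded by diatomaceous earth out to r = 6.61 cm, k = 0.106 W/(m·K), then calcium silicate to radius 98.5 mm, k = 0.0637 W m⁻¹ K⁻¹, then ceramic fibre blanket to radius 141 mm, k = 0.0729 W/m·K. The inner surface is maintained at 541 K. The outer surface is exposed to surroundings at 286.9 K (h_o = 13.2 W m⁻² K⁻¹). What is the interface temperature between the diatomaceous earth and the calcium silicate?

T = 455 K

Resistance network (inner→outer):
  R'_nickel alloy = ln(0.0352/0.0286)/(2πk) = 0.2076/(2π·13.4) = 0.002466 m·K/W
  R'_diatomaceous earth = ln(0.0661/0.0352)/(2πk) = 0.6301/(2π·0.106) = 0.9461 m·K/W
  R'_calcium silicate = ln(0.0985/0.0661)/(2πk) = 0.3989/(2π·0.0637) = 0.9966 m·K/W
  R'_ceramic fibre blanket = ln(0.141/0.0985)/(2πk) = 0.3587/(2π·0.0729) = 0.7831 m·K/W
  R'_conv,out = 1/(2πr h) = 1/(2π·0.141·13.2) = 0.08551 m·K/W
ΣR = 0.002466 + 0.9461 + 0.9966 + 0.7831 + 0.08551 = 2.814 m·K/W
Q' = ΔT/ΣR = (541 K − 286.9 K)/2.814 = 90.30 W/m
From the inner boundary to the diatomaceous earth/calcium silicate interface, ΣR_partial = 0.9486 m·K/W.
T_interface = T_in − Q'·ΣR_partial = 541 K − (90.30)(0.9486) = 455 K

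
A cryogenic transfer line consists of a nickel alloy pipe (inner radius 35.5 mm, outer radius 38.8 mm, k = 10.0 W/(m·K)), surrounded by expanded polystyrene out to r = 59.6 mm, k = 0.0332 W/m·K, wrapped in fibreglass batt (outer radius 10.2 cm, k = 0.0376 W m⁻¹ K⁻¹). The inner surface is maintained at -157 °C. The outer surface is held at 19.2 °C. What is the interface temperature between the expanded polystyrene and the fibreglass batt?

T = -73.3 °C

Resistance network (inner→outer):
  R'_nickel alloy = ln(0.0388/0.0355)/(2πk) = 0.08889/(2π·10.0) = 0.001415 m·K/W
  R'_expanded polystyrene = ln(0.0596/0.0388)/(2πk) = 0.4292/(2π·0.0332) = 2.058 m·K/W
  R'_fibreglass batt = ln(0.102/0.0596)/(2πk) = 0.5373/(2π·0.0376) = 2.274 m·K/W
ΣR = 0.001415 + 2.058 + 2.274 = 4.333 m·K/W
Q' = ΔT/ΣR = (-157 °C − 19.2 °C)/4.333 = -40.66 W/m
From the inner boundary to the expanded polystyrene/fibreglass batt interface, ΣR_partial = 2.059 m·K/W.
T_interface = T_in − Q'·ΣR_partial = -157 °C − (-40.66)(2.059) = -73.3 °C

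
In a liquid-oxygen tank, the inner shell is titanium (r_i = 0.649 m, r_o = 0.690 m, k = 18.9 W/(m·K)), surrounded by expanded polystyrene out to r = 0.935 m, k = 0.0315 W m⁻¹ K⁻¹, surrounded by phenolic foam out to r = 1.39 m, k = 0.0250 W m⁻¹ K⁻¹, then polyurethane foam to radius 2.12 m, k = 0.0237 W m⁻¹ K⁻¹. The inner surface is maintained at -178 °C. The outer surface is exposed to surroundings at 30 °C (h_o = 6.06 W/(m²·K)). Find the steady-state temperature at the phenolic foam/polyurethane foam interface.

Resistance network (inner→outer):
  R_titanium = (1/0.649 − 1/0.690)/(4πk) = 0.09156/(4π·18.9) = 3.855×10^-4 K/W
  R_expanded polystyrene = (1/0.690 − 1/0.935)/(4πk) = 0.3798/(4π·0.0315) = 0.9594 K/W
  R_phenolic foam = (1/0.935 − 1/1.39)/(4πk) = 0.3501/(4π·0.0250) = 1.114 K/W
  R_polyurethane foam = (1/1.39 − 1/2.12)/(4πk) = 0.2477/(4π·0.0237) = 0.8318 K/W
  R_conv,out = 1/(4πr²h) = 1/(4π·2.12²·6.06) = 0.002922 K/W
ΣR = 3.855×10^-4 + 0.9594 + 1.114 + 0.8318 + 0.002922 = 2.909 K/W
Q = ΔT/ΣR = (-178 °C − 30 °C)/2.909 = -71.50 W
From the inner boundary to the phenolic foam/polyurethane foam interface, ΣR_partial = 2.074 K/W.
T_interface = T_in − Q·ΣR_partial = -178 °C − (-71.50)(2.074) = -29.7 °C

T = -29.7 °C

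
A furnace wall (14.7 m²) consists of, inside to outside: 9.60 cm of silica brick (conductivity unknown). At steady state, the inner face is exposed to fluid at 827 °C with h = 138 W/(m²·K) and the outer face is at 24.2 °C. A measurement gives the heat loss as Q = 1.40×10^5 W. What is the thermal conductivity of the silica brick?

ΣR = ΔT/Q = |827 − 24.2|/1.40×10^5 = 0.005734 K/W
Known resistances:
  R_conv,in = 1/(hA) = 1/(138·14.7) = 4.930×10^-4 K/W
R_silica brick = ΣR − ΣR_known = 0.005734 − 4.930×10^-4 = 0.005241 K/W
L/(kA) = 0.005241 ⇒ k = 0.0960/(0.005241·14.7) = 1.25 W/m·K

k = 1.25 W/m·K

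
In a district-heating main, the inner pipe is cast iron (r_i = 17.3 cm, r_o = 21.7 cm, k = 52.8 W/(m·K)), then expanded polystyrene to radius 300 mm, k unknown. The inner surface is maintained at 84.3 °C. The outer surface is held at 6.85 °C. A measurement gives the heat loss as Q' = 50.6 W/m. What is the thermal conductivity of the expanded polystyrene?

k = 0.0337 W/m·K

ΣR = ΔT/Q' = |84.3 − 6.85|/50.6 = 1.531 m·K/W
Known resistances:
  R'_cast iron = ln(0.217/0.173)/(2πk) = 0.2266/(2π·52.8) = 6.831×10^-4 m·K/W
R_expanded polystyrene = ΣR − ΣR_known = 1.531 − 6.831×10^-4 = 1.530 m·K/W
ln(r₂/r₁)/(2πk) = 1.530 ⇒ k = 0.3239/(2π·1.530) = 0.0337 W/m·K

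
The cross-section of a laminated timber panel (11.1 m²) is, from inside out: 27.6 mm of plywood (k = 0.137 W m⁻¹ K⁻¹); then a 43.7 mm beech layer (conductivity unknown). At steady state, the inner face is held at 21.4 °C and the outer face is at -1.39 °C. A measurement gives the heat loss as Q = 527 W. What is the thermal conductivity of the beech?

k = 0.157 W/m·K

ΣR = ΔT/Q = |21.4 − -1.39|/527 = 0.04324 K/W
Known resistances:
  R_plywood = L/(kA) = 0.0276/(0.137·11.1) = 0.01815 K/W
R_beech = ΣR − ΣR_known = 0.04324 − 0.01815 = 0.02509 K/W
L/(kA) = 0.02509 ⇒ k = 0.0437/(0.02509·11.1) = 0.157 W/m·K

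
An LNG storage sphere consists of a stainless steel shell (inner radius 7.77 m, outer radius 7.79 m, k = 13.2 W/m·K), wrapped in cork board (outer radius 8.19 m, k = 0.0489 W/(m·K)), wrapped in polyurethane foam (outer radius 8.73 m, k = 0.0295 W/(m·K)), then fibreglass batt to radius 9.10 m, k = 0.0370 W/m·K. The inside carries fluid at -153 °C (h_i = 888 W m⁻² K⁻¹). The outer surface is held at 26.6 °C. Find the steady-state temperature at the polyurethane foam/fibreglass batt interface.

T = -17.7 °C

Treat each layer as a resistance in series:
  R_conv,in = 1/(4πr²h) = 1/(4π·7.77²·888) = 1.484×10^-6 K/W
  R_stainless steel = (1/7.77 − 1/7.79)/(4πk) = 3.304×10^-4/(4π·13.2) = 1.992×10^-6 K/W
  R_cork board = (1/7.79 − 1/8.19)/(4πk) = 0.006270/(4π·0.0489) = 0.01020 K/W
  R_polyurethane foam = (1/8.19 − 1/8.73)/(4πk) = 0.007553/(4π·0.0295) = 0.02037 K/W
  R_fibreglass batt = (1/8.73 − 1/9.10)/(4πk) = 0.004657/(4π·0.0370) = 0.01002 K/W
ΣR = 1.484×10^-6 + 1.992×10^-6 + 0.01020 + 0.02037 + 0.01002 = 0.04059 K/W
Q = ΔT/ΣR = (-153 °C − 26.6 °C)/0.04059 = -4425 W
From the inner boundary to the polyurethane foam/fibreglass batt interface, ΣR_partial = 0.03057 K/W.
T_interface = T_in − Q·ΣR_partial = -153 °C − (-4425)(0.03057) = -17.7 °C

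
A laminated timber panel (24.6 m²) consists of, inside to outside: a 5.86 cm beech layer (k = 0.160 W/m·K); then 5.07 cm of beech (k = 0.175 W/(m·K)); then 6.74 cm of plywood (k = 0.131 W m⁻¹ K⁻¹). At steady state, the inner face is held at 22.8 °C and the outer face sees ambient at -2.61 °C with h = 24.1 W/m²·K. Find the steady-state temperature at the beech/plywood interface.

Resistance network (inner→outer):
  R_beech = L/(kA) = 0.0586/(0.160·24.6) = 0.01489 K/W
  R_beech = L/(kA) = 0.0507/(0.175·24.6) = 0.01178 K/W
  R_plywood = L/(kA) = 0.0674/(0.131·24.6) = 0.02091 K/W
  R_conv,out = 1/(hA) = 1/(24.1·24.6) = 0.001687 K/W
ΣR = 0.01489 + 0.01178 + 0.02091 + 0.001687 = 0.04927 K/W
Q = ΔT/ΣR = (22.8 °C − -2.61 °C)/0.04927 = 515.7 W
From the inner boundary to the beech/plywood interface, ΣR_partial = 0.02667 K/W.
T_interface = T_in − Q·ΣR_partial = 22.8 °C − (515.7)(0.02667) = 9.05 °C

T = 9.05 °C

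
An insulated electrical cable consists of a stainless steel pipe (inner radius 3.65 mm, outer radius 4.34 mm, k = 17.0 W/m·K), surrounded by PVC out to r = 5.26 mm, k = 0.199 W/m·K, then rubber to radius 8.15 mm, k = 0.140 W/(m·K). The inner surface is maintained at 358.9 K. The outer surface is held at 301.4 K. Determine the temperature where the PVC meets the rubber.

Series thermal resistances, inner to outer:
  R'_stainless steel = ln(0.00434/0.00365)/(2πk) = 0.1731/(2π·17.0) = 0.001621 m·K/W
  R'_PVC = ln(0.00526/0.00434)/(2πk) = 0.1923/(2π·0.199) = 0.1538 m·K/W
  R'_rubber = ln(0.00815/0.00526)/(2πk) = 0.4379/(2π·0.140) = 0.4978 m·K/W
ΣR = 0.001621 + 0.1538 + 0.4978 = 0.6532 m·K/W
Q' = ΔT/ΣR = (358.9 K − 301.4 K)/0.6532 = 88.03 W/m
From the inner boundary to the PVC/rubber interface, ΣR_partial = 0.1554 m·K/W.
T_interface = T_in − Q'·ΣR_partial = 358.9 K − (88.03)(0.1554) = 345.2 K

T = 345.2 K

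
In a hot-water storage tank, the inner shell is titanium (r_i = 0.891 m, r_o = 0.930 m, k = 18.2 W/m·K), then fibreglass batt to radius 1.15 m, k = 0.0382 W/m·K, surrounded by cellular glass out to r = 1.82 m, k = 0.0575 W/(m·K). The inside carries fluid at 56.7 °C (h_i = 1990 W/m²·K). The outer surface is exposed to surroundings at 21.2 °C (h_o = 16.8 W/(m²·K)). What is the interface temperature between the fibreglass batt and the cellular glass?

T = 39.3 °C

Resistance network (inner→outer):
  R_conv,in = 1/(4πr²h) = 1/(4π·0.891²·1990) = 5.037×10^-5 K/W
  R_titanium = (1/0.891 − 1/0.930)/(4πk) = 0.04707/(4π·18.2) = 2.058×10^-4 K/W
  R_fibreglass batt = (1/0.930 − 1/1.15)/(4πk) = 0.2057/(4π·0.0382) = 0.4285 K/W
  R_cellular glass = (1/1.15 − 1/1.82)/(4πk) = 0.3201/(4π·0.0575) = 0.4430 K/W
  R_conv,out = 1/(4πr²h) = 1/(4π·1.82²·16.8) = 0.001430 K/W
ΣR = 5.037×10^-5 + 2.058×10^-4 + 0.4285 + 0.4430 + 0.001430 = 0.8732 K/W
Q = ΔT/ΣR = (56.7 °C − 21.2 °C)/0.8732 = 40.66 W
From the inner boundary to the fibreglass batt/cellular glass interface, ΣR_partial = 0.4288 K/W.
T_interface = T_in − Q·ΣR_partial = 56.7 °C − (40.66)(0.4288) = 39.3 °C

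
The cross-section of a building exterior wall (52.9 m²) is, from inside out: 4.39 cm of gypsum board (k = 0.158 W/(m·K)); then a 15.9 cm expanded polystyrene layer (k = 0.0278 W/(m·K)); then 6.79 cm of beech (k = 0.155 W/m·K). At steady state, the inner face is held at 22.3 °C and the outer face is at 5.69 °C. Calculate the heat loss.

Q = 137 W

Resistance network (inner→outer):
  R_gypsum board = L/(kA) = 0.0439/(0.158·52.9) = 0.005252 K/W
  R_expanded polystyrene = L/(kA) = 0.159/(0.0278·52.9) = 0.1081 K/W
  R_beech = L/(kA) = 0.0679/(0.155·52.9) = 0.008281 K/W
ΣR = 0.005252 + 0.1081 + 0.008281 = 0.1216 K/W
Q = ΔT/ΣR = (22.3 °C − 5.69 °C)/0.1216 = 137 W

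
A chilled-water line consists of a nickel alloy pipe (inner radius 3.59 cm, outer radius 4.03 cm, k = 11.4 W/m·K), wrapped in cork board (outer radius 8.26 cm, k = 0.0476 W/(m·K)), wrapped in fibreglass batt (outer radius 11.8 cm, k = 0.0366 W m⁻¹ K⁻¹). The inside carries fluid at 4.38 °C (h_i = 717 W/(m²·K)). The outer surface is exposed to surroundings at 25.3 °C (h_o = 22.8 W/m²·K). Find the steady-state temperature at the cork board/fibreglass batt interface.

Series thermal resistances, inner to outer:
  R'_conv,in = 1/(2πr h) = 1/(2π·0.0359·717) = 0.006183 m·K/W
  R'_nickel alloy = ln(0.0403/0.0359)/(2πk) = 0.1156/(2π·11.4) = 0.001614 m·K/W
  R'_cork board = ln(0.0826/0.0403)/(2πk) = 0.7177/(2π·0.0476) = 2.400 m·K/W
  R'_fibreglass batt = ln(0.118/0.0826)/(2πk) = 0.3567/(2π·0.0366) = 1.551 m·K/W
  R'_conv,out = 1/(2πr h) = 1/(2π·0.118·22.8) = 0.05916 m·K/W
ΣR = 0.006183 + 0.001614 + 2.400 + 1.551 + 0.05916 = 4.018 m·K/W
Q' = ΔT/ΣR = (4.38 °C − 25.3 °C)/4.018 = -5.207 W/m
From the inner boundary to the cork board/fibreglass batt interface, ΣR_partial = 2.408 m·K/W.
T_interface = T_in − Q'·ΣR_partial = 4.38 °C − (-5.207)(2.408) = 16.9 °C

T = 16.9 °C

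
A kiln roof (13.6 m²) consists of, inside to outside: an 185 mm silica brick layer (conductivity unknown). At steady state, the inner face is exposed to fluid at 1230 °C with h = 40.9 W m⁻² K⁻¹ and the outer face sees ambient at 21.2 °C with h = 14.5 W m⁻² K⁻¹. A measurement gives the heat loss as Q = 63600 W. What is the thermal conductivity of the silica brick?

ΣR = ΔT/Q = |1230 − 21.2|/63600 = 0.01901 K/W
Known resistances:
  R_conv,in = 1/(hA) = 1/(40.9·13.6) = 0.001798 K/W
  R_conv,out = 1/(hA) = 1/(14.5·13.6) = 0.005071 K/W
R_silica brick = ΣR − ΣR_known = 0.01901 − 0.006869 = 0.01214 K/W
L/(kA) = 0.01214 ⇒ k = 0.185/(0.01214·13.6) = 1.12 W/m·K

k = 1.12 W/m·K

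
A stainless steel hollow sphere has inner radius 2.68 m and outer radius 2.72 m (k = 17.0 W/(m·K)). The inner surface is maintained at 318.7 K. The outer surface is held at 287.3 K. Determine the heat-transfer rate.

Q = 4πk·ΔT/(1/r₁ − 1/r₂) = 4π × 17.0 × 31.4 / (1/2.68 − 1/2.72) = 1.22×10^6 W

Q = 1220 kW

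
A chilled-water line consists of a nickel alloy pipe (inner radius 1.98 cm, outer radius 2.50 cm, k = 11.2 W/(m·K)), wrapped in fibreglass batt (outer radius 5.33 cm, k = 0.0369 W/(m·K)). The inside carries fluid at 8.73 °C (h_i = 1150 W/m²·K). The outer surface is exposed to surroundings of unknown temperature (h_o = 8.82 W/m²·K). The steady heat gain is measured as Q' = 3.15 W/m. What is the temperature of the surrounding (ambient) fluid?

Sum the resistances:
  R'_conv,in = 1/(2πr h) = 1/(2π·0.0198·1150) = 0.006990 m·K/W
  R'_nickel alloy = ln(0.0250/0.0198)/(2πk) = 0.2332/(2π·11.2) = 0.003314 m·K/W
  R'_fibreglass batt = ln(0.0533/0.0250)/(2πk) = 0.7571/(2π·0.0369) = 3.265 m·K/W
  R'_conv,out = 1/(2πr h) = 1/(2π·0.0533·8.82) = 0.3386 m·K/W
ΣR = 3.614 m·K/W
ΔT = Q'·ΣR = 3.15 × 3.614 = 11.38 K
Heat flows inward, so T_out = T_in + ΔT = 8.73 + 11.38 = 20.1 °C

T_out = 20.1 °C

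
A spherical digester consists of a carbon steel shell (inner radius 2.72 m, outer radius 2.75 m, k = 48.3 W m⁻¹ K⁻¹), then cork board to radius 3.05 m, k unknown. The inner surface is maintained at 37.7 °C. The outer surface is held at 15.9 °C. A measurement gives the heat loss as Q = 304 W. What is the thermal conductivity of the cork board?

k = 0.0397 W/m·K

ΣR = ΔT/Q = |37.7 − 15.9|/304 = 0.07171 K/W
Known resistances:
  R_carbon steel = (1/2.72 − 1/2.75)/(4πk) = 0.004011/(4π·48.3) = 6.608×10^-6 K/W
R_cork board = ΣR − ΣR_known = 0.07171 − 6.608×10^-6 = 0.07170 K/W
(1/r₁−1/r₂)/(4πk) = 0.07170 ⇒ k = 0.03577/(4π·0.07170) = 0.0397 W/m·K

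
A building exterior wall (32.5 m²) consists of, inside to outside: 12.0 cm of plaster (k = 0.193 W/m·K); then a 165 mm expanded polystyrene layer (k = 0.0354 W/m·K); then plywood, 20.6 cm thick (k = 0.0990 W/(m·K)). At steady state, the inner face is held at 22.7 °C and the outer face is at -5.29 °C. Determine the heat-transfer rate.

Q = 124 W

Resistance network (inner→outer):
  R_plaster = L/(kA) = 0.120/(0.193·32.5) = 0.01913 K/W
  R_expanded polystyrene = L/(kA) = 0.165/(0.0354·32.5) = 0.1434 K/W
  R_plywood = L/(kA) = 0.206/(0.0990·32.5) = 0.06402 K/W
ΣR = 0.01913 + 0.1434 + 0.06402 = 0.2266 K/W
Q = ΔT/ΣR = (22.7 °C − -5.29 °C)/0.2266 = 124 W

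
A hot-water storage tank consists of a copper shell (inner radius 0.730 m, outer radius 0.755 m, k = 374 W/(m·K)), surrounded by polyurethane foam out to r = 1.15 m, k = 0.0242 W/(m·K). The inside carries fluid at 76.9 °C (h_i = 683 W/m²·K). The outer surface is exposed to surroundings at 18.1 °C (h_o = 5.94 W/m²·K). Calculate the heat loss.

Q = 39.0 W

Series thermal resistances, inner to outer:
  R_conv,in = 1/(4πr²h) = 1/(4π·0.730²·683) = 2.186×10^-4 K/W
  R_copper = (1/0.730 − 1/0.755)/(4πk) = 0.04536/(4π·374) = 9.651×10^-6 K/W
  R_polyurethane foam = (1/0.755 − 1/1.15)/(4πk) = 0.4549/(4π·0.0242) = 1.496 K/W
  R_conv,out = 1/(4πr²h) = 1/(4π·1.15²·5.94) = 0.01013 K/W
ΣR = 2.186×10^-4 + 9.651×10^-6 + 1.496 + 0.01013 = 1.506 K/W
Q = ΔT/ΣR = (76.9 °C − 18.1 °C)/1.506 = 39.0 W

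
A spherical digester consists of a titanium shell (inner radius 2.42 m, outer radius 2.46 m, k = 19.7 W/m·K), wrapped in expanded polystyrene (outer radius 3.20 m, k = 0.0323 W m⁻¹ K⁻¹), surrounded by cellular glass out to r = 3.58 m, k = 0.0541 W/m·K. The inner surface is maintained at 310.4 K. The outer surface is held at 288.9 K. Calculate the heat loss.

Series thermal resistances, inner to outer:
  R_titanium = (1/2.42 − 1/2.46)/(4πk) = 0.006719/(4π·19.7) = 2.714×10^-5 K/W
  R_expanded polystyrene = (1/2.46 − 1/3.20)/(4πk) = 0.09400/(4π·0.0323) = 0.2316 K/W
  R_cellular glass = (1/3.20 − 1/3.58)/(4πk) = 0.03317/(4π·0.0541) = 0.04879 K/W
ΣR = 2.714×10^-5 + 0.2316 + 0.04879 = 0.2804 K/W
Q = ΔT/ΣR = (310.4 K − 288.9 K)/0.2804 = 76.7 W

Q = 76.7 W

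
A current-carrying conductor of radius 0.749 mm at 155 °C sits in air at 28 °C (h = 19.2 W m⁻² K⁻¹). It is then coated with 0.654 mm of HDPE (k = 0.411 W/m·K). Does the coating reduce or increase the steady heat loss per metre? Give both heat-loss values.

Critical radius for a cylinder: r_cr = k/h = 0.0214 m = 2.14 cm.
Outer radius after coating: r₂ = 7.49×10^-4 + 6.54×10^-4 = 0.001403 m.
Since r₁ < r_cr and r₂ ≤ r_cr, the coating moves toward the maximum at r_cr — heat loss rises.
Bare: R = 1/(2πr₁h) = 11.07 m·K/W; Q = 127/11.07 = 11.5 W/m.
Coated: R = R_cond + R_conv = 6.151 m·K/W; Q = 127/6.151 = 20.6 W/m.

increases: 11.5 → 20.6 W/m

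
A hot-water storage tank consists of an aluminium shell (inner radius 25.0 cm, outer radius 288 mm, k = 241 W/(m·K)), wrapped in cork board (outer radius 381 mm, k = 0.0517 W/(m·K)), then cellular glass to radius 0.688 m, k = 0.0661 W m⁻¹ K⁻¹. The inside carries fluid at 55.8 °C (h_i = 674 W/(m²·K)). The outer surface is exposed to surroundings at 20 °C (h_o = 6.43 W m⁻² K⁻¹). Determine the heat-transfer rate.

Treat each layer as a resistance in series:
  R_conv,in = 1/(4πr²h) = 1/(4π·0.250²·674) = 0.001889 K/W
  R_aluminium = (1/0.250 − 1/0.288)/(4πk) = 0.5278/(4π·241) = 1.743×10^-4 K/W
  R_cork board = (1/0.288 − 1/0.381)/(4πk) = 0.8476/(4π·0.0517) = 1.305 K/W
  R_cellular glass = (1/0.381 − 1/0.688)/(4πk) = 1.171/(4π·0.0661) = 1.410 K/W
  R_conv,out = 1/(4πr²h) = 1/(4π·0.688²·6.43) = 0.02615 K/W
ΣR = 0.001889 + 1.743×10^-4 + 1.305 + 1.410 + 0.02615 = 2.743 K/W
Q = ΔT/ΣR = (55.8 °C − 20 °C)/2.743 = 13.1 W

Q = 13.1 W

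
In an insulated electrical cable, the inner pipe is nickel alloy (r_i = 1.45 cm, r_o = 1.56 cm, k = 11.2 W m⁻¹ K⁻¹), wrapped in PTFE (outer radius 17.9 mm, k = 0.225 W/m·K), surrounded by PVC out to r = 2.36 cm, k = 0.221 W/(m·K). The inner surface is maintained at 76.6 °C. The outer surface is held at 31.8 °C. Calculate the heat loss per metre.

Q' = 151 W/m

Treat each layer as a resistance in series:
  R'_nickel alloy = ln(0.0156/0.0145)/(2πk) = 0.07312/(2π·11.2) = 0.001039 m·K/W
  R'_PTFE = ln(0.0179/0.0156)/(2πk) = 0.1375/(2π·0.225) = 0.09728 m·K/W
  R'_PVC = ln(0.0236/0.0179)/(2πk) = 0.2764/(2π·0.221) = 0.1991 m·K/W
ΣR = 0.001039 + 0.09728 + 0.1991 = 0.2974 m·K/W
Q' = ΔT/ΣR = (76.6 °C − 31.8 °C)/0.2974 = 151 W/m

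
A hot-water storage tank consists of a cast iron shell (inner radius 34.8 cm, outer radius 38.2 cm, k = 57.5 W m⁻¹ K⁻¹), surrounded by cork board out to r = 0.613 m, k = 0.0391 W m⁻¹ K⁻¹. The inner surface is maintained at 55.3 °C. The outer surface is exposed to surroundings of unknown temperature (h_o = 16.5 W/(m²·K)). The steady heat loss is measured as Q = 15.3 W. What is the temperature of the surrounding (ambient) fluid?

Sum the resistances:
  R_cast iron = (1/0.348 − 1/0.382)/(4πk) = 0.2558/(4π·57.5) = 3.540×10^-4 K/W
  R_cork board = (1/0.382 − 1/0.613)/(4πk) = 0.9865/(4π·0.0391) = 2.008 K/W
  R_conv,out = 1/(4πr²h) = 1/(4π·0.613²·16.5) = 0.01283 K/W
ΣR = 2.021 K/W
ΔT = Q·ΣR = 15.3 × 2.021 = 30.92 K
Heat flows outward, so T_out = T_in − ΔT = 55.3 − 30.92 = 24.4 °C

T_out = 24.4 °C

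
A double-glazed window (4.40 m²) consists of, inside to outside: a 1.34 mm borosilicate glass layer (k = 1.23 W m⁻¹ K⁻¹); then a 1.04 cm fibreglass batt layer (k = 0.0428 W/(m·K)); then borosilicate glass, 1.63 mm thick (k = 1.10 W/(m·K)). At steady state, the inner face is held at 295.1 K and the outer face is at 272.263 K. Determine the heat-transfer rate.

Q = 409 W

Series thermal resistances, inner to outer:
  R_borosilicate glass = L/(kA) = 0.00134/(1.23·4.40) = 2.476×10^-4 K/W
  R_fibreglass batt = L/(kA) = 0.0104/(0.0428·4.40) = 0.05523 K/W
  R_borosilicate glass = L/(kA) = 0.00163/(1.10·4.40) = 3.368×10^-4 K/W
ΣR = 2.476×10^-4 + 0.05523 + 3.368×10^-4 = 0.05581 K/W
Q = ΔT/ΣR = (295.1 K − 272.263 K)/0.05581 = 409 W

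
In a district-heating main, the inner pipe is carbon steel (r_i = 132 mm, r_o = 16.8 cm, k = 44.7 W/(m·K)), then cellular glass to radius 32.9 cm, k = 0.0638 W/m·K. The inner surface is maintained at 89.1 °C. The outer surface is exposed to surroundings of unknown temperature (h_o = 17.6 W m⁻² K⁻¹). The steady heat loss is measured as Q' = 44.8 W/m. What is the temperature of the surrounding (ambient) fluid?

T_out = 12.7 °C

Sum the resistances:
  R'_carbon steel = ln(0.168/0.132)/(2πk) = 0.2412/(2π·44.7) = 8.587×10^-4 m·K/W
  R'_cellular glass = ln(0.329/0.168)/(2πk) = 0.6721/(2π·0.0638) = 1.677 m·K/W
  R'_conv,out = 1/(2πr h) = 1/(2π·0.329·17.6) = 0.02749 m·K/W
ΣR = 1.705 m·K/W
ΔT = Q'·ΣR = 44.8 × 1.705 = 76.38 K
Heat flows outward, so T_out = T_in − ΔT = 89.1 − 76.38 = 12.7 °C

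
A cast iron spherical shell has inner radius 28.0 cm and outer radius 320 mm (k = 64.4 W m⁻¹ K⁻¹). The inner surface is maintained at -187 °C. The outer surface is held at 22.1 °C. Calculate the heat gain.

Q = 4πk·ΔT/(1/r₁ − 1/r₂) = 4π × 64.4 × 209.1 / (1/0.280 − 1/0.320) = 3.79×10^5 W

Q = 379 kW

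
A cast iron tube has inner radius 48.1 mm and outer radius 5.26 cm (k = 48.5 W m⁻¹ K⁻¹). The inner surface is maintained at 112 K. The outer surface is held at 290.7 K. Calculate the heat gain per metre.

Q' = 609 kW/m

Q' = 2πk·ΔT/ln(r₂/r₁) = 2π × 48.5 × 178.7 / ln(0.0526/0.0481) = 6.09×10^5 W/m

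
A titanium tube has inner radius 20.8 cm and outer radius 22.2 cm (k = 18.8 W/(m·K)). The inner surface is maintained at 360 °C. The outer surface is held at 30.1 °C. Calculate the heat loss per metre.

Q' = 2πk·ΔT/ln(r₂/r₁) = 2π × 18.8 × 329.9 / ln(0.222/0.208) = 5.98×10^5 W/m

Q' = 598 kW/m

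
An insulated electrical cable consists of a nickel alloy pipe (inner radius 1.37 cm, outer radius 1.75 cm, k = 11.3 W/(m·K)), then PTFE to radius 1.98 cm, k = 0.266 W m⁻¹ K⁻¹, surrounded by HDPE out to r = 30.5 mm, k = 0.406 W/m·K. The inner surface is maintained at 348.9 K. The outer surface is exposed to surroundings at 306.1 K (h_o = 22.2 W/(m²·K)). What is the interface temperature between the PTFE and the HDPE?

Treat each layer as a resistance in series:
  R'_nickel alloy = ln(0.0175/0.0137)/(2πk) = 0.2448/(2π·11.3) = 0.003448 m·K/W
  R'_PTFE = ln(0.0198/0.0175)/(2πk) = 0.1235/(2π·0.266) = 0.07388 m·K/W
  R'_HDPE = ln(0.0305/0.0198)/(2πk) = 0.4320/(2π·0.406) = 0.1694 m·K/W
  R'_conv,out = 1/(2πr h) = 1/(2π·0.0305·22.2) = 0.2351 m·K/W
ΣR = 0.003448 + 0.07388 + 0.1694 + 0.2351 = 0.4818 m·K/W
Q' = ΔT/ΣR = (348.9 K − 306.1 K)/0.4818 = 88.83 W/m
From the inner boundary to the PTFE/HDPE interface, ΣR_partial = 0.07733 m·K/W.
T_interface = T_in − Q'·ΣR_partial = 348.9 K − (88.83)(0.07733) = 342.0 K

T = 342.0 K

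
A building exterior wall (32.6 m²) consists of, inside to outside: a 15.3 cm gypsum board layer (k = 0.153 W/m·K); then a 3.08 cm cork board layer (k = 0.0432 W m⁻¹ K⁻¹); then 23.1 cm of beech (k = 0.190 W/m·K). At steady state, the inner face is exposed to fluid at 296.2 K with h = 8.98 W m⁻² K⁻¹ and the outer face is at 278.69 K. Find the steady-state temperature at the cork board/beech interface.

Resistance network (inner→outer):
  R_conv,in = 1/(hA) = 1/(8.98·32.6) = 0.003416 K/W
  R_gypsum board = L/(kA) = 0.153/(0.153·32.6) = 0.03067 K/W
  R_cork board = L/(kA) = 0.0308/(0.0432·32.6) = 0.02187 K/W
  R_beech = L/(kA) = 0.231/(0.190·32.6) = 0.03729 K/W
ΣR = 0.003416 + 0.03067 + 0.02187 + 0.03729 = 0.09325 K/W
Q = ΔT/ΣR = (296.2 K − 278.69 K)/0.09325 = 187.8 W
From the inner boundary to the cork board/beech interface, ΣR_partial = 0.05596 K/W.
T_interface = T_in − Q·ΣR_partial = 296.2 K − (187.8)(0.05596) = 285.7 K

T = 285.7 K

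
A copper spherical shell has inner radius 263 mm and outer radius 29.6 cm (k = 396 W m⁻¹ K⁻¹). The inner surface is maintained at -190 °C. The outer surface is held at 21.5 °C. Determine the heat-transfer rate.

Q = 2.48×10^6 W

Q = 4πk·ΔT/(1/r₁ − 1/r₂) = 4π × 396 × 211.5 / (1/0.263 − 1/0.296) = 2.48×10^6 W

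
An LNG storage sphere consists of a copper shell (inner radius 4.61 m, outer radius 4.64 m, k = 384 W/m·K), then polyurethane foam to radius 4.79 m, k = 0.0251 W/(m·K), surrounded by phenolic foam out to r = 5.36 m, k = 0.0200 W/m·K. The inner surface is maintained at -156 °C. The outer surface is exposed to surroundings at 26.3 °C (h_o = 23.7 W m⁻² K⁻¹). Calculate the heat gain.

Q = 1660 W

Series thermal resistances, inner to outer:
  R_copper = (1/4.61 − 1/4.64)/(4πk) = 0.001402/(4π·384) = 2.906×10^-7 K/W
  R_polyurethane foam = (1/4.64 − 1/4.79)/(4πk) = 0.006749/(4π·0.0251) = 0.02140 K/W
  R_phenolic foam = (1/4.79 − 1/5.36)/(4πk) = 0.02220/(4π·0.0200) = 0.08834 K/W
  R_conv,out = 1/(4πr²h) = 1/(4π·5.36²·23.7) = 1.169×10^-4 K/W
ΣR = 2.906×10^-7 + 0.02140 + 0.08834 + 1.169×10^-4 = 0.1099 K/W
Q = ΔT/ΣR = (-156 °C − 26.3 °C)/0.1099 = -1660 W
(Negative Q ⇒ heat flows inward; heat gain = 1660 W.)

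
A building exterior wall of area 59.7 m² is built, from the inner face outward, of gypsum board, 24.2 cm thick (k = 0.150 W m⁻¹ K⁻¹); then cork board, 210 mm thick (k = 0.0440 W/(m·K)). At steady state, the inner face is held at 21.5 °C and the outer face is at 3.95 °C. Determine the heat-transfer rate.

Q = 164 W

Resistance network (inner→outer):
  R_gypsum board = L/(kA) = 0.242/(0.150·59.7) = 0.02702 K/W
  R_cork board = L/(kA) = 0.210/(0.0440·59.7) = 0.07995 K/W
ΣR = 0.02702 + 0.07995 = 0.1070 K/W
Q = ΔT/ΣR = (21.5 °C − 3.95 °C)/0.1070 = 164 W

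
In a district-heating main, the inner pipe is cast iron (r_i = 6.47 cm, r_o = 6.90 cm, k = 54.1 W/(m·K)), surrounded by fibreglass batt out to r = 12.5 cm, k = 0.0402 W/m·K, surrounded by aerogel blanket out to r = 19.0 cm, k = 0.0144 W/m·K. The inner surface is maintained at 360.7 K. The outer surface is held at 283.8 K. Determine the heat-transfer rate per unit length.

Q' = 11.0 W/m

Resistance network (inner→outer):
  R'_cast iron = ln(0.0690/0.0647)/(2πk) = 0.06435/(2π·54.1) = 1.893×10^-4 m·K/W
  R'_fibreglass batt = ln(0.125/0.0690)/(2πk) = 0.5942/(2π·0.0402) = 2.353 m·K/W
  R'_aerogel blanket = ln(0.190/0.125)/(2πk) = 0.4187/(2π·0.0144) = 4.628 m·K/W
ΣR = 1.893×10^-4 + 2.353 + 4.628 = 6.981 m·K/W
Q' = ΔT/ΣR = (360.7 K − 283.8 K)/6.981 = 11.0 W/m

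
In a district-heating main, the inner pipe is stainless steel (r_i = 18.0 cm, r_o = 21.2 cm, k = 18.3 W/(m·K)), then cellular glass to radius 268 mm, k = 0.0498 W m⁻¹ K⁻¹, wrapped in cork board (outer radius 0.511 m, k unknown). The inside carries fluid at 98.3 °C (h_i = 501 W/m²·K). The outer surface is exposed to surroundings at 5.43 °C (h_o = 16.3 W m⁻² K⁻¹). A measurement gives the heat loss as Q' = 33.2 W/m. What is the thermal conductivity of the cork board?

k = 0.0507 W/m·K

ΣR = ΔT/Q' = |98.3 − 5.43|/33.2 = 2.797 m·K/W
Known resistances:
  R'_conv,in = 1/(2πr h) = 1/(2π·0.180·501) = 0.001765 m·K/W
  R'_stainless steel = ln(0.212/0.180)/(2πk) = 0.1636/(2π·18.3) = 0.001423 m·K/W
  R'_cellular glass = ln(0.268/0.212)/(2πk) = 0.2344/(2π·0.0498) = 0.7491 m·K/W
  R'_conv,out = 1/(2πr h) = 1/(2π·0.511·16.3) = 0.01911 m·K/W
R_cork board = ΣR − ΣR_known = 2.797 − 0.7714 = 2.026 m·K/W
ln(r₂/r₁)/(2πk) = 2.026 ⇒ k = 0.6454/(2π·2.026) = 0.0507 W/m·K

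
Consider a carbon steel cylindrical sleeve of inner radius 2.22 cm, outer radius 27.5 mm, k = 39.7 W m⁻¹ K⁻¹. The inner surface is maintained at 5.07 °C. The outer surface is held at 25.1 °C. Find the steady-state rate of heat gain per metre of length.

Q' = 23.3 kW/m

Q' = 2πk·ΔT/ln(r₂/r₁) = 2π × 39.7 × 20.03 / ln(0.0275/0.0222) = 23300 W/m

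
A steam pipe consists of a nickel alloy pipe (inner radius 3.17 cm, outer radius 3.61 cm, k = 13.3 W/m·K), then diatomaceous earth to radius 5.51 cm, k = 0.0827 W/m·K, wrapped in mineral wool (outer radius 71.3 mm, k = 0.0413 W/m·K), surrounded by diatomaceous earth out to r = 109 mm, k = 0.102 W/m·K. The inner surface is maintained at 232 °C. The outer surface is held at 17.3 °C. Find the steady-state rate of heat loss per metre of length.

Q' = 86.9 W/m

Treat each layer as a resistance in series:
  R'_nickel alloy = ln(0.0361/0.0317)/(2πk) = 0.1300/(2π·13.3) = 0.001555 m·K/W
  R'_diatomaceous earth = ln(0.0551/0.0361)/(2πk) = 0.4229/(2π·0.0827) = 0.8138 m·K/W
  R'_mineral wool = ln(0.0713/0.0551)/(2πk) = 0.2577/(2π·0.0413) = 0.9933 m·K/W
  R'_diatomaceous earth = ln(0.109/0.0713)/(2πk) = 0.4245/(2π·0.102) = 0.6623 m·K/W
ΣR = 0.001555 + 0.8138 + 0.9933 + 0.6623 = 2.471 m·K/W
Q' = ΔT/ΣR = (232 °C − 17.3 °C)/2.471 = 86.9 W/m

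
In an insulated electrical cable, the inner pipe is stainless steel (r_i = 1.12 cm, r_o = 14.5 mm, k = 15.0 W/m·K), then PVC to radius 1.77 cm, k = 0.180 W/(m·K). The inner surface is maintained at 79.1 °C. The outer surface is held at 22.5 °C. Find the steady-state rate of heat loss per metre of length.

Treat each layer as a resistance in series:
  R'_stainless steel = ln(0.0145/0.0112)/(2πk) = 0.2582/(2π·15.0) = 0.002740 m·K/W
  R'_PVC = ln(0.0177/0.0145)/(2πk) = 0.1994/(2π·0.180) = 0.1763 m·K/W
ΣR = 0.002740 + 0.1763 = 0.1790 m·K/W
Q' = ΔT/ΣR = (79.1 °C − 22.5 °C)/0.1790 = 316 W/m

Q' = 316 W/m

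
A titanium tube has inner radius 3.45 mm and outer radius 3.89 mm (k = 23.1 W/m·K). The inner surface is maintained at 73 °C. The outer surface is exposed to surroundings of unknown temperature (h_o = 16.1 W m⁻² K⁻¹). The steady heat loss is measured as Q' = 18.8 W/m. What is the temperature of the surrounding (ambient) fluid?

Series resistances:
  R'_titanium = ln(0.00389/0.00345)/(2πk) = 0.1200/(2π·23.1) = 8.270×10^-4 m·K/W
  R'_conv,out = 1/(2πr h) = 1/(2π·0.00389·16.1) = 2.541 m·K/W
ΣR = 2.542 m·K/W
ΔT = Q'·ΣR = 18.8 × 2.542 = 47.79 K
Heat flows outward, so T_out = T_in − ΔT = 73 − 47.79 = 25.2 °C

T_out = 25.2 °C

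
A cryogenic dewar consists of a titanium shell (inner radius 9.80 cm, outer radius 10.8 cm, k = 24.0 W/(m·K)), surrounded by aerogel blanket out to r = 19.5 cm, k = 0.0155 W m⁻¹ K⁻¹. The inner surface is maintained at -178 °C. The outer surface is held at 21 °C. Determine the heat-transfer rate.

Q = 9.38 W

Resistance network (inner→outer):
  R_titanium = (1/0.0980 − 1/0.108)/(4πk) = 0.9448/(4π·24.0) = 0.003133 K/W
  R_aerogel blanket = (1/0.108 − 1/0.195)/(4πk) = 4.131/(4π·0.0155) = 21.21 K/W
ΣR = 0.003133 + 21.21 = 21.21 K/W
Q = ΔT/ΣR = (-178 °C − 21 °C)/21.21 = -9.38 W
(Negative Q ⇒ heat flows inward; heat gain = 9.38 W.)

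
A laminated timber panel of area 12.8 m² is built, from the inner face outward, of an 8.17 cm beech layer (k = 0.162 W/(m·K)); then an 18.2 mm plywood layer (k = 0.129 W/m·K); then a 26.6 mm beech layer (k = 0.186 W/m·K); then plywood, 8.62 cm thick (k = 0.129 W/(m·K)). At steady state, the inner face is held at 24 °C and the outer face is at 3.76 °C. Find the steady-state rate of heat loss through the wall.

Treat each layer as a resistance in series:
  R_beech = L/(kA) = 0.0817/(0.162·12.8) = 0.03940 K/W
  R_plywood = L/(kA) = 0.0182/(0.129·12.8) = 0.01102 K/W
  R_beech = L/(kA) = 0.0266/(0.186·12.8) = 0.01117 K/W
  R_plywood = L/(kA) = 0.0862/(0.129·12.8) = 0.05220 K/W
ΣR = 0.03940 + 0.01102 + 0.01117 + 0.05220 = 0.1138 K/W
Q = ΔT/ΣR = (24 °C − 3.76 °C)/0.1138 = 178 W

Q = 178 W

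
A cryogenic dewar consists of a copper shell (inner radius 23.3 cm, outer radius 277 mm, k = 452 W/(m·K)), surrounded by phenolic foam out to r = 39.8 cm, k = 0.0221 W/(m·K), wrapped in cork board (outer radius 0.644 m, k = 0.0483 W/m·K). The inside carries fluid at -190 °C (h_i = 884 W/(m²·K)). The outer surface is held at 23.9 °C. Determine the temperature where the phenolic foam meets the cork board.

T = -37.2 °C

Resistance network (inner→outer):
  R_conv,in = 1/(4πr²h) = 1/(4π·0.233²·884) = 0.001658 K/W
  R_copper = (1/0.233 − 1/0.277)/(4πk) = 0.6817/(4π·452) = 1.200×10^-4 K/W
  R_phenolic foam = (1/0.277 − 1/0.398)/(4πk) = 1.098/(4π·0.0221) = 3.952 K/W
  R_cork board = (1/0.398 − 1/0.644)/(4πk) = 0.9598/(4π·0.0483) = 1.581 K/W
ΣR = 0.001658 + 1.200×10^-4 + 3.952 + 1.581 = 5.535 K/W
Q = ΔT/ΣR = (-190 °C − 23.9 °C)/5.535 = -38.64 W
From the inner boundary to the phenolic foam/cork board interface, ΣR_partial = 3.954 K/W.
T_interface = T_in − Q·ΣR_partial = -190 °C − (-38.64)(3.954) = -37.2 °C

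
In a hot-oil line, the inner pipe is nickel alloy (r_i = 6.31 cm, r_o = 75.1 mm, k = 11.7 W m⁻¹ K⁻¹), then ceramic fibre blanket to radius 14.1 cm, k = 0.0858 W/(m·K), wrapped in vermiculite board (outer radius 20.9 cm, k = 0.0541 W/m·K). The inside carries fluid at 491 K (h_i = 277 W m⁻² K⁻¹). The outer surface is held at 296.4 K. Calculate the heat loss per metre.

Treat each layer as a resistance in series:
  R'_conv,in = 1/(2πr h) = 1/(2π·0.0631·277) = 0.009106 m·K/W
  R'_nickel alloy = ln(0.0751/0.0631)/(2πk) = 0.1741/(2π·11.7) = 0.002368 m·K/W
  R'_ceramic fibre blanket = ln(0.141/0.0751)/(2πk) = 0.6299/(2π·0.0858) = 1.169 m·K/W
  R'_vermiculite board = ln(0.209/0.141)/(2πk) = 0.3936/(2π·0.0541) = 1.158 m·K/W
ΣR = 0.009106 + 0.002368 + 1.169 + 1.158 = 2.338 m·K/W
Q' = ΔT/ΣR = (491 K − 296.4 K)/2.338 = 83.2 W/m

Q' = 83.2 W/m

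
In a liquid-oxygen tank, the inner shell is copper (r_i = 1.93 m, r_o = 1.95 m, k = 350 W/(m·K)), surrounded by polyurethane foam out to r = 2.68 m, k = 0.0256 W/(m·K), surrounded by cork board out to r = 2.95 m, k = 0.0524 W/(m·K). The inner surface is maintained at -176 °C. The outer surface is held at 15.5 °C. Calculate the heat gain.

Treat each layer as a resistance in series:
  R_copper = (1/1.93 − 1/1.95)/(4πk) = 0.005314/(4π·350) = 1.208×10^-6 K/W
  R_polyurethane foam = (1/1.95 − 1/2.68)/(4πk) = 0.1397/(4π·0.0256) = 0.4342 K/W
  R_cork board = (1/2.68 − 1/2.95)/(4πk) = 0.03415/(4π·0.0524) = 0.05186 K/W
ΣR = 1.208×10^-6 + 0.4342 + 0.05186 = 0.4861 K/W
Q = ΔT/ΣR = (-176 °C − 15.5 °C)/0.4861 = -394 W
(Negative Q ⇒ heat flows inward; heat gain = 394 W.)

Q = 394 W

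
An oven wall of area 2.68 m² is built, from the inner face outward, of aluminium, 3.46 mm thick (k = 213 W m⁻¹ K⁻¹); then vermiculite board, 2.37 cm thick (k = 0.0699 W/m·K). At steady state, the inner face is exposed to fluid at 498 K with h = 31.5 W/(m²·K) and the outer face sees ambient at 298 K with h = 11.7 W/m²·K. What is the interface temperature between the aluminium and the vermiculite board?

T = 484 K

Treat each layer as a resistance in series:
  R_conv,in = 1/(hA) = 1/(31.5·2.68) = 0.01185 K/W
  R_aluminium = L/(kA) = 0.00346/(213·2.68) = 6.061×10^-6 K/W
  R_vermiculite board = L/(kA) = 0.0237/(0.0699·2.68) = 0.1265 K/W
  R_conv,out = 1/(hA) = 1/(11.7·2.68) = 0.03189 K/W
ΣR = 0.01185 + 6.061×10^-6 + 0.1265 + 0.03189 = 0.1702 K/W
Q = ΔT/ΣR = (498 K − 298 K)/0.1702 = 1175 W
From the inner boundary to the aluminium/vermiculite board interface, ΣR_partial = 0.01186 K/W.
T_interface = T_in − Q·ΣR_partial = 498 K − (1175)(0.01186) = 484 K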